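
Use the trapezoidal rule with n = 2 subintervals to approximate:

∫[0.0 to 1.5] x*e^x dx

f(x) = x*e^x
a = 0.0, b = 1.5, n = 2
h = (b - a)/n = 0.750000

Trapezoidal rule: (h/2)[f(x₀) + 2f(x₁) + 2f(x₂) + ... + f(xₙ)]

x_0 = 0.0000, f(x_0) = 0.000000, coefficient = 1
x_1 = 0.7500, f(x_1) = 1.587750, coefficient = 2
x_2 = 1.5000, f(x_2) = 6.722534, coefficient = 1

I ≈ (0.750000/2) × 9.898034 = 3.711763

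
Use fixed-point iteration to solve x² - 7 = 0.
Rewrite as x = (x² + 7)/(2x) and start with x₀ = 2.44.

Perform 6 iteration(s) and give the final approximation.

Equation: x² - 7 = 0
Fixed-point form: x = (x² + 7)/(2x)
x₀ = 2.44

x_1 = g(2.440000) = 2.654426
x_2 = g(2.654426) = 2.645765
x_3 = g(2.645765) = 2.645751
x_4 = g(2.645751) = 2.645751
x_5 = g(2.645751) = 2.645751
x_6 = g(2.645751) = 2.645751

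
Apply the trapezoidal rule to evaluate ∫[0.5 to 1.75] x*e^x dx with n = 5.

f(x) = x*e^x
a = 0.5, b = 1.75, n = 5
h = (b - a)/n = 0.250000

Trapezoidal rule: (h/2)[f(x₀) + 2f(x₁) + 2f(x₂) + ... + f(xₙ)]

x_0 = 0.5000, f(x_0) = 0.824361, coefficient = 1
x_1 = 0.7500, f(x_1) = 1.587750, coefficient = 2
x_2 = 1.0000, f(x_2) = 2.718282, coefficient = 2
x_3 = 1.2500, f(x_3) = 4.362929, coefficient = 2
x_4 = 1.5000, f(x_4) = 6.722534, coefficient = 2
x_5 = 1.7500, f(x_5) = 10.070555, coefficient = 1

I ≈ (0.250000/2) × 41.677904 = 5.209738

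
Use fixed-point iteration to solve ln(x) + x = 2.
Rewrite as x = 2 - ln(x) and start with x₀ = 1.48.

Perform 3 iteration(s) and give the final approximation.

Equation: ln(x) + x = 2
Fixed-point form: x = 2 - ln(x)
x₀ = 1.48

x_1 = g(1.480000) = 1.607958
x_2 = g(1.607958) = 1.525035
x_3 = g(1.525035) = 1.577983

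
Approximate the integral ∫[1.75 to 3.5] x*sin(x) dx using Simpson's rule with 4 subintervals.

f(x) = x*sin(x)
a = 1.75, b = 3.5, n = 4
h = (b - a)/n = 0.437500

Simpson's rule: (h/3)[f(x₀) + 4f(x₁) + 2f(x₂) + ... + f(xₙ)]

x_0 = 1.7500, f(x_0) = 1.721975, coefficient = 1
x_1 = 2.1875, f(x_1) = 1.784539, coefficient = 4
x_2 = 2.6250, f(x_2) = 1.296541, coefficient = 2
x_3 = 3.0625, f(x_3) = 0.241969, coefficient = 4
x_4 = 3.5000, f(x_4) = -1.227741, coefficient = 1

I ≈ (0.437500/3) × 11.193347 = 1.632363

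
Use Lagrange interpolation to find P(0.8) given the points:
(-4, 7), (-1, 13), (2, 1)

Lagrange interpolation formula:
P(x) = Σ yᵢ × Lᵢ(x)
where Lᵢ(x) = Π_{j≠i} (x - xⱼ)/(xᵢ - xⱼ)

L_0(0.8) = (0.8 - (-1))/(-4 - (-1)) × (0.8 - 2)/(-4 - 2) = -0.120000
L_1(0.8) = (0.8 - (-4))/(-1 - (-4)) × (0.8 - 2)/(-1 - 2) = 0.640000
L_2(0.8) = (0.8 - (-4))/(2 - (-4)) × (0.8 - (-1))/(2 - (-1)) = 0.480000

P(0.8) = 7×L_0(0.8) + 13×L_1(0.8) + 1×L_2(0.8)
P(0.8) = 7.960000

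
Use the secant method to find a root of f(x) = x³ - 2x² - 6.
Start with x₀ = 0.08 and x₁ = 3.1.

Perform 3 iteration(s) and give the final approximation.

f(x) = x³ - 2x² - 6
x₀ = 0.08, x₁ = 3.1

Secant formula: x_{n+1} = x_n - f(x_n)(x_n - x_{n-1})/(f(x_n) - f(x_{n-1}))

Iteration 1:
  f(0.080000) = -6.012288
  f(3.100000) = 4.571000
  x_2 = 3.100000 - 4.571000×(3.100000 - 0.080000)/(4.571000 - (-6.012288))
       = 1.795640
Iteration 2:
  f(3.100000) = 4.571000
  f(1.795640) = -6.658923
  x_3 = 1.795640 - (-6.658923)×(1.795640 - 3.100000)/(-6.658923 - 4.571000)
       = 2.569076
Iteration 3:
  f(1.795640) = -6.658923
  f(2.569076) = -2.244008
  x_4 = 2.569076 - (-2.244008)×(2.569076 - 1.795640)/(-2.244008 - (-6.658923))
       = 2.962198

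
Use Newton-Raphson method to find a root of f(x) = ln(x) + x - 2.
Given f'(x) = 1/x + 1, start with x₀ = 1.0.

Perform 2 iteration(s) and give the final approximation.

f(x) = ln(x) + x - 2
f'(x) = 1/x + 1
x₀ = 1.0

Newton-Raphson formula: x_{n+1} = x_n - f(x_n)/f'(x_n)

Iteration 1:
  f(1.000000) = -1.000000
  f'(1.000000) = 2.000000
  x_1 = 1.000000 - (-1.000000)/2.000000 = 1.500000
Iteration 2:
  f(1.500000) = -0.094535
  f'(1.500000) = 1.666667
  x_2 = 1.500000 - (-0.094535)/1.666667 = 1.556721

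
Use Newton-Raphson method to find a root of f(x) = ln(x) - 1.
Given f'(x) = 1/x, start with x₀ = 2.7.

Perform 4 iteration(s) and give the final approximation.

f(x) = ln(x) - 1
f'(x) = 1/x
x₀ = 2.7

Newton-Raphson formula: x_{n+1} = x_n - f(x_n)/f'(x_n)

Iteration 1:
  f(2.700000) = -0.006748
  f'(2.700000) = 0.370370
  x_1 = 2.700000 - (-0.006748)/0.370370 = 2.718220
Iteration 2:
  f(2.718220) = -0.000023
  f'(2.718220) = 0.367888
  x_2 = 2.718220 - (-0.000023)/0.367888 = 2.718282
Iteration 3:
  f(2.718282) = 0.000000
  f'(2.718282) = 0.367879
  x_3 = 2.718282 - 0.000000/0.367879 = 2.718282
Iteration 4:
  f(2.718282) = 0.000000
  f'(2.718282) = 0.367879
  x_4 = 2.718282 - 0.000000/0.367879 = 2.718282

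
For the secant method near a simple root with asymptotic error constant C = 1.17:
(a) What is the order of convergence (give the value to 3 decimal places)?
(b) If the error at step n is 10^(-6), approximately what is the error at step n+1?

(a) Secant method has superlinear convergence with order φ = (1+√5)/2 ≈ 1.618.
    This means |e_{n+1}| ≈ C|e_n|^1.618.

(b) With |e_n| = 10^(-6) and C = 1.17:
    |e_{n+1}| ≈ 1.17 × (10^(-6))^1.618 = 1.17 × 10^(-9.71)

(a) ≈ 1.618 (golden ratio); (b) |e_{n+1}| ≈ 2.291e-10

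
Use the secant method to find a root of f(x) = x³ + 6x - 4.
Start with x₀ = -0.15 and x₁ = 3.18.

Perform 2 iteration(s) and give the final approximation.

f(x) = x³ + 6x - 4
x₀ = -0.15, x₁ = 3.18

Secant formula: x_{n+1} = x_n - f(x_n)(x_n - x_{n-1})/(f(x_n) - f(x_{n-1}))

Iteration 1:
  f(-0.150000) = -4.903375
  f(3.180000) = 47.237432
  x_2 = 3.180000 - 47.237432×(3.180000 - (-0.150000))/(47.237432 - (-4.903375))
       = 0.163157
Iteration 2:
  f(3.180000) = 47.237432
  f(0.163157) = -3.016717
  x_3 = 0.163157 - (-3.016717)×(0.163157 - 3.180000)/(-3.016717 - 47.237432)
       = 0.344255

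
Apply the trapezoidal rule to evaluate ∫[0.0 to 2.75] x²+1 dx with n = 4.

f(x) = x²+1
a = 0.0, b = 2.75, n = 4
h = (b - a)/n = 0.687500

Trapezoidal rule: (h/2)[f(x₀) + 2f(x₁) + 2f(x₂) + ... + f(xₙ)]

x_0 = 0.0000, f(x_0) = 1.000000, coefficient = 1
x_1 = 0.6875, f(x_1) = 1.472656, coefficient = 2
x_2 = 1.3750, f(x_2) = 2.890625, coefficient = 2
x_3 = 2.0625, f(x_3) = 5.253906, coefficient = 2
x_4 = 2.7500, f(x_4) = 8.562500, coefficient = 1

I ≈ (0.687500/2) × 28.796875 = 9.898926
Exact value: 9.682292
Error: 0.216634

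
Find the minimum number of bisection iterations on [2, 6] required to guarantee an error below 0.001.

We need (b-a)/2^n ≤ 0.001
(6 - 2)/2^n ≤ 0.001
4/2^n ≤ 0.001
2^n ≥ 4000
n ≥ log₂(4000) = 11.97
n ≥ 12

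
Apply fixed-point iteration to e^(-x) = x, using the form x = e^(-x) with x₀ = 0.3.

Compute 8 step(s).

Equation: e^(-x) = x
Fixed-point form: x = e^(-x)
x₀ = 0.3

x_1 = g(0.300000) = 0.740818
x_2 = g(0.740818) = 0.476724
x_3 = g(0.476724) = 0.620814
x_4 = g(0.620814) = 0.537507
x_5 = g(0.537507) = 0.584203
x_6 = g(0.584203) = 0.557550
x_7 = g(0.557550) = 0.572610
x_8 = g(0.572610) = 0.564051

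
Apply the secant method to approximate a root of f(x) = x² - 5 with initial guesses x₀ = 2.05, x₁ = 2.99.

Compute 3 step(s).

f(x) = x² - 5
x₀ = 2.05, x₁ = 2.99

Secant formula: x_{n+1} = x_n - f(x_n)(x_n - x_{n-1})/(f(x_n) - f(x_{n-1}))

Iteration 1:
  f(2.050000) = -0.797500
  f(2.990000) = 3.940100
  x_2 = 2.990000 - 3.940100×(2.990000 - 2.050000)/(3.940100 - (-0.797500))
       = 2.208234
Iteration 2:
  f(2.990000) = 3.940100
  f(2.208234) = -0.123702
  x_3 = 2.208234 - (-0.123702)×(2.208234 - 2.990000)/(-0.123702 - 3.940100)
       = 2.232031
Iteration 3:
  f(2.208234) = -0.123702
  f(2.232031) = -0.018037
  x_4 = 2.232031 - (-0.018037)×(2.232031 - 2.208234)/(-0.018037 - (-0.123702))
       = 2.236093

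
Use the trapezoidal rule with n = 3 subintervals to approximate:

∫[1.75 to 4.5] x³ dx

f(x) = x³
a = 1.75, b = 4.5, n = 3
h = (b - a)/n = 0.916667

Trapezoidal rule: (h/2)[f(x₀) + 2f(x₁) + 2f(x₂) + ... + f(xₙ)]

x_0 = 1.7500, f(x_0) = 5.359375, coefficient = 1
x_1 = 2.6667, f(x_1) = 18.962963, coefficient = 2
x_2 = 3.5833, f(x_2) = 46.010995, coefficient = 2
x_3 = 4.5000, f(x_3) = 91.125000, coefficient = 1

I ≈ (0.916667/2) × 226.432292 = 103.781467
Exact value: 100.170898
Error: 3.610569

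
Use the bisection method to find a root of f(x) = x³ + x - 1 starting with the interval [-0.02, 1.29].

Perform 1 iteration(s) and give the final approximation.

f(x) = x³ + x - 1
Initial interval: [-0.02, 1.29]

Iteration 1:
  c_1 = (-0.020000 + 1.290000)/2 = 0.635000
  f(c_1) = f(0.635000) = -0.108952
  f(a) × f(c) ≥ 0, new interval: [0.635000, 1.290000]

After 1 iteration(s), the approximation is c_1 = 0.635000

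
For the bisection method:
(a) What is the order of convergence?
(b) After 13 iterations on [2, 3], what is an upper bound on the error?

(a) Bisection has linear (order 1) convergence; the error is halved each step.

(b) Error bound = (b-a)/2^n = (3 - 2)/2^{13}
    = 1/2^{13}

(a) 1 (linear); (b) error ≤ 1.22e-04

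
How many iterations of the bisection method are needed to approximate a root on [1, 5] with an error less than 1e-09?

We need (b-a)/2^n ≤ 1e-09
(5 - 1)/2^n ≤ 1e-09
4/2^n ≤ 1e-09
2^n ≥ 4000000000
n ≥ log₂(4000000000) = 31.90
n ≥ 32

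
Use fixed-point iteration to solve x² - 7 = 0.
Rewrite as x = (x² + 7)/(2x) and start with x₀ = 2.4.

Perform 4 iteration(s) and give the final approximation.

Equation: x² - 7 = 0
Fixed-point form: x = (x² + 7)/(2x)
x₀ = 2.4

x_1 = g(2.400000) = 2.658333
x_2 = g(2.658333) = 2.645781
x_3 = g(2.645781) = 2.645751
x_4 = g(2.645751) = 2.645751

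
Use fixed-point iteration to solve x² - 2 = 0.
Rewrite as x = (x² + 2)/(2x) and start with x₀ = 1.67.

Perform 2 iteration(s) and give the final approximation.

Equation: x² - 2 = 0
Fixed-point form: x = (x² + 2)/(2x)
x₀ = 1.67

x_1 = g(1.670000) = 1.433802
x_2 = g(1.433802) = 1.414347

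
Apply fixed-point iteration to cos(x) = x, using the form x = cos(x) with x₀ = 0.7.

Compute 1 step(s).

Equation: cos(x) = x
Fixed-point form: x = cos(x)
x₀ = 0.7

x_1 = g(0.700000) = 0.764842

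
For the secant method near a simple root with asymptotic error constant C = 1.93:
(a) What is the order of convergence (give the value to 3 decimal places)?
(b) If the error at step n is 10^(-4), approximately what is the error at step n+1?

(a) Secant method has superlinear convergence with order φ = (1+√5)/2 ≈ 1.618.
    This means |e_{n+1}| ≈ C|e_n|^1.618.

(b) With |e_n| = 10^(-4) and C = 1.93:
    |e_{n+1}| ≈ 1.93 × (10^(-4))^1.618 = 1.93 × 10^(-6.47)

(a) ≈ 1.618 (golden ratio); (b) |e_{n+1}| ≈ 6.508e-07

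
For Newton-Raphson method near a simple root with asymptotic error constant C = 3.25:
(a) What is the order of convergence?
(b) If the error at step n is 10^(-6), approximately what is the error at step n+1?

(a) Newton-Raphson has quadratic (order 2) convergence near simple roots.
    This means |e_{n+1}| ≈ C|e_n|².

(b) With |e_n| = 10^(-6) and C = 3.25:
    |e_{n+1}| ≈ 3.25 × (10^(-6))² = 3.25 × 10^(-12)

(a) 2 (quadratic); (b) |e_{n+1}| ≈ 3.250e-12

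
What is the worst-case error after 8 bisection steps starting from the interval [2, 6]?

Bisection error bound: |error| ≤ (b-a)/2^n
|error| ≤ (6 - 2)/2^8 = 4/2^8
|error| ≤ 0.0156250000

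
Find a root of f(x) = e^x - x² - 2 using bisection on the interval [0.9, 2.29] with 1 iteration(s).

f(x) = e^x - x² - 2
Initial interval: [0.9, 2.29]

Iteration 1:
  c_1 = (0.900000 + 2.290000)/2 = 1.595000
  f(c_1) = f(1.595000) = 0.384304
  f(a) × f(c) < 0, new interval: [0.900000, 1.595000]

After 1 iteration(s), the approximation is c_1 = 1.595000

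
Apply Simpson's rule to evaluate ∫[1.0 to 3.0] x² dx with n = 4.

f(x) = x²
a = 1.0, b = 3.0, n = 4
h = (b - a)/n = 0.500000

Simpson's rule: (h/3)[f(x₀) + 4f(x₁) + 2f(x₂) + ... + f(xₙ)]

x_0 = 1.0000, f(x_0) = 1.000000, coefficient = 1
x_1 = 1.5000, f(x_1) = 2.250000, coefficient = 4
x_2 = 2.0000, f(x_2) = 4.000000, coefficient = 2
x_3 = 2.5000, f(x_3) = 6.250000, coefficient = 4
x_4 = 3.0000, f(x_4) = 9.000000, coefficient = 1

I ≈ (0.500000/3) × 52.000000 = 8.666667
Exact value: 8.666667
Error: 0.000000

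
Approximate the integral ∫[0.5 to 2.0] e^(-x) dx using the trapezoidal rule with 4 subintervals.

f(x) = e^(-x)
a = 0.5, b = 2.0, n = 4
h = (b - a)/n = 0.375000

Trapezoidal rule: (h/2)[f(x₀) + 2f(x₁) + 2f(x₂) + ... + f(xₙ)]

x_0 = 0.5000, f(x_0) = 0.606531, coefficient = 1
x_1 = 0.8750, f(x_1) = 0.416862, coefficient = 2
x_2 = 1.2500, f(x_2) = 0.286505, coefficient = 2
x_3 = 1.6250, f(x_3) = 0.196912, coefficient = 2
x_4 = 2.0000, f(x_4) = 0.135335, coefficient = 1

I ≈ (0.375000/2) × 2.542423 = 0.476704
Exact value: 0.471195
Error: 0.005509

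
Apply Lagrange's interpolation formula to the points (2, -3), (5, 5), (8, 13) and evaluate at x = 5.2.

Lagrange interpolation formula:
P(x) = Σ yᵢ × Lᵢ(x)
where Lᵢ(x) = Π_{j≠i} (x - xⱼ)/(xᵢ - xⱼ)

L_0(5.2) = (5.2 - 5)/(2 - 5) × (5.2 - 8)/(2 - 8) = -0.031111
L_1(5.2) = (5.2 - 2)/(5 - 2) × (5.2 - 8)/(5 - 8) = 0.995556
L_2(5.2) = (5.2 - 2)/(8 - 2) × (5.2 - 5)/(8 - 5) = 0.035556

P(5.2) = (-3)×L_0(5.2) + 5×L_1(5.2) + 13×L_2(5.2)
P(5.2) = 5.533333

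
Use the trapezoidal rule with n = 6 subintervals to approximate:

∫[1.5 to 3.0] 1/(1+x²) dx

f(x) = 1/(1+x²)
a = 1.5, b = 3.0, n = 6
h = (b - a)/n = 0.250000

Trapezoidal rule: (h/2)[f(x₀) + 2f(x₁) + 2f(x₂) + ... + f(xₙ)]

x_0 = 1.5000, f(x_0) = 0.307692, coefficient = 1
x_1 = 1.7500, f(x_1) = 0.246154, coefficient = 2
x_2 = 2.0000, f(x_2) = 0.200000, coefficient = 2
x_3 = 2.2500, f(x_3) = 0.164948, coefficient = 2
x_4 = 2.5000, f(x_4) = 0.137931, coefficient = 2
x_5 = 2.7500, f(x_5) = 0.116788, coefficient = 2
x_6 = 3.0000, f(x_6) = 0.100000, coefficient = 1

I ≈ (0.250000/2) × 2.139336 = 0.267417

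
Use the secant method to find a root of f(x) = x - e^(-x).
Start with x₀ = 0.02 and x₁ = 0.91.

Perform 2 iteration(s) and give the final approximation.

f(x) = x - e^(-x)
x₀ = 0.02, x₁ = 0.91

Secant formula: x_{n+1} = x_n - f(x_n)(x_n - x_{n-1})/(f(x_n) - f(x_{n-1}))

Iteration 1:
  f(0.020000) = -0.960199
  f(0.910000) = 0.507476
  x_2 = 0.910000 - 0.507476×(0.910000 - 0.020000)/(0.507476 - (-0.960199))
       = 0.602266
Iteration 2:
  f(0.910000) = 0.507476
  f(0.602266) = 0.054696
  x_3 = 0.602266 - 0.054696×(0.602266 - 0.910000)/(0.054696 - 0.507476)
       = 0.565091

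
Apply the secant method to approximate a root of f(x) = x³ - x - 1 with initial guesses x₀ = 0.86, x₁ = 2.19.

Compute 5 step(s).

f(x) = x³ - x - 1
x₀ = 0.86, x₁ = 2.19

Secant formula: x_{n+1} = x_n - f(x_n)(x_n - x_{n-1})/(f(x_n) - f(x_{n-1}))

Iteration 1:
  f(0.860000) = -1.223944
  f(2.190000) = 7.313459
  x_2 = 2.190000 - 7.313459×(2.190000 - 0.860000)/(7.313459 - (-1.223944))
       = 1.050672
Iteration 2:
  f(2.190000) = 7.313459
  f(1.050672) = -0.890822
  x_3 = 1.050672 - (-0.890822)×(1.050672 - 2.190000)/(-0.890822 - 7.313459)
       = 1.174381
Iteration 3:
  f(1.050672) = -0.890822
  f(1.174381) = -0.554710
  x_4 = 1.174381 - (-0.554710)×(1.174381 - 1.050672)/(-0.554710 - (-0.890822))
       = 1.378546
Iteration 4:
  f(1.174381) = -0.554710
  f(1.378546) = 0.241226
  x_5 = 1.378546 - 0.241226×(1.378546 - 1.174381)/(0.241226 - (-0.554710))
       = 1.316669
Iteration 5:
  f(1.378546) = 0.241226
  f(1.316669) = -0.034069
  x_6 = 1.316669 - (-0.034069)×(1.316669 - 1.378546)/(-0.034069 - 0.241226)
       = 1.324326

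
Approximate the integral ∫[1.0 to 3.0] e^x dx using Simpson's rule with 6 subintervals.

f(x) = e^x
a = 1.0, b = 3.0, n = 6
h = (b - a)/n = 0.333333

Simpson's rule: (h/3)[f(x₀) + 4f(x₁) + 2f(x₂) + ... + f(xₙ)]

x_0 = 1.0000, f(x_0) = 2.718282, coefficient = 1
x_1 = 1.3333, f(x_1) = 3.793668, coefficient = 4
x_2 = 1.6667, f(x_2) = 5.294490, coefficient = 2
x_3 = 2.0000, f(x_3) = 7.389056, coefficient = 4
x_4 = 2.3333, f(x_4) = 10.312259, coefficient = 2
x_5 = 2.6667, f(x_5) = 14.391916, coefficient = 4
x_6 = 3.0000, f(x_6) = 20.085537, coefficient = 1

I ≈ (0.333333/3) × 156.315876 = 17.368431
Exact value: 17.367255
Error: 0.001176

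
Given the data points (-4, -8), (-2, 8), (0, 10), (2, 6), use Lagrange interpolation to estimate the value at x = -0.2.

Lagrange interpolation formula:
P(x) = Σ yᵢ × Lᵢ(x)
where Lᵢ(x) = Π_{j≠i} (x - xⱼ)/(xᵢ - xⱼ)

L_0(-0.2) = (-0.2 - (-2))/(-4 - (-2)) × (-0.2 - 0)/(-4 - 0) × (-0.2 - 2)/(-4 - 2) = -0.016500
L_1(-0.2) = (-0.2 - (-4))/(-2 - (-4)) × (-0.2 - 0)/(-2 - 0) × (-0.2 - 2)/(-2 - 2) = 0.104500
L_2(-0.2) = (-0.2 - (-4))/(0 - (-4)) × (-0.2 - (-2))/(0 - (-2)) × (-0.2 - 2)/(0 - 2) = 0.940500
L_3(-0.2) = (-0.2 - (-4))/(2 - (-4)) × (-0.2 - (-2))/(2 - (-2)) × (-0.2 - 0)/(2 - 0) = -0.028500

P(-0.2) = (-8)×L_0(-0.2) + 8×L_1(-0.2) + 10×L_2(-0.2) + 6×L_3(-0.2)
P(-0.2) = 10.202000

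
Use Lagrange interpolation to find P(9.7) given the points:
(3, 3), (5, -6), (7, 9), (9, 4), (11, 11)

Lagrange interpolation formula:
P(x) = Σ yᵢ × Lᵢ(x)
where Lᵢ(x) = Π_{j≠i} (x - xⱼ)/(xᵢ - xⱼ)

L_0(9.7) = (9.7 - 5)/(3 - 5) × (9.7 - 7)/(3 - 7) × (9.7 - 9)/(3 - 9) × (9.7 - 11)/(3 - 11) = -0.030073
L_1(9.7) = (9.7 - 3)/(5 - 3) × (9.7 - 7)/(5 - 7) × (9.7 - 9)/(5 - 9) × (9.7 - 11)/(5 - 11) = 0.171478
L_2(9.7) = (9.7 - 3)/(7 - 3) × (9.7 - 5)/(7 - 5) × (9.7 - 9)/(7 - 9) × (9.7 - 11)/(7 - 11) = -0.447748
L_3(9.7) = (9.7 - 3)/(9 - 3) × (9.7 - 5)/(9 - 5) × (9.7 - 7)/(9 - 7) × (9.7 - 11)/(9 - 11) = 1.151353
L_4(9.7) = (9.7 - 3)/(11 - 3) × (9.7 - 5)/(11 - 5) × (9.7 - 7)/(11 - 7) × (9.7 - 9)/(11 - 9) = 0.154990

P(9.7) = 3×L_0(9.7) + (-6)×L_1(9.7) + 9×L_2(9.7) + 4×L_3(9.7) + 11×L_4(9.7)
P(9.7) = 1.161478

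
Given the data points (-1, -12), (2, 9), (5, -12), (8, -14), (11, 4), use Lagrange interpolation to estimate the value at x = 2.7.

Lagrange interpolation formula:
P(x) = Σ yᵢ × Lᵢ(x)
where Lᵢ(x) = Π_{j≠i} (x - xⱼ)/(xᵢ - xⱼ)

L_0(2.7) = (2.7 - 2)/(-1 - 2) × (2.7 - 5)/(-1 - 5) × (2.7 - 8)/(-1 - 8) × (2.7 - 11)/(-1 - 11) = -0.036432
L_1(2.7) = (2.7 - (-1))/(2 - (-1)) × (2.7 - 5)/(2 - 5) × (2.7 - 8)/(2 - 8) × (2.7 - 11)/(2 - 11) = 0.770278
L_2(2.7) = (2.7 - (-1))/(5 - (-1)) × (2.7 - 2)/(5 - 2) × (2.7 - 8)/(5 - 8) × (2.7 - 11)/(5 - 11) = 0.351648
L_3(2.7) = (2.7 - (-1))/(8 - (-1)) × (2.7 - 2)/(8 - 2) × (2.7 - 5)/(8 - 5) × (2.7 - 11)/(8 - 11) = -0.101735
L_4(2.7) = (2.7 - (-1))/(11 - (-1)) × (2.7 - 2)/(11 - 2) × (2.7 - 5)/(11 - 5) × (2.7 - 8)/(11 - 8) = 0.016241

P(2.7) = (-12)×L_0(2.7) + 9×L_1(2.7) + (-12)×L_2(2.7) + (-14)×L_3(2.7) + 4×L_4(2.7)
P(2.7) = 4.639151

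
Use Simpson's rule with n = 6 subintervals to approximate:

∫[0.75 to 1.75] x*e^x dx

f(x) = x*e^x
a = 0.75, b = 1.75, n = 6
h = (b - a)/n = 0.166667

Simpson's rule: (h/3)[f(x₀) + 4f(x₁) + 2f(x₂) + ... + f(xₙ)]

x_0 = 0.7500, f(x_0) = 1.587750, coefficient = 1
x_1 = 0.9167, f(x_1) = 2.292528, coefficient = 4
x_2 = 1.0833, f(x_2) = 3.200721, coefficient = 2
x_3 = 1.2500, f(x_3) = 4.362929, coefficient = 4
x_4 = 1.4167, f(x_4) = 5.841417, coefficient = 2
x_5 = 1.5833, f(x_5) = 7.712679, coefficient = 4
x_6 = 1.7500, f(x_6) = 10.070555, coefficient = 1

I ≈ (0.166667/3) × 87.215126 = 4.845285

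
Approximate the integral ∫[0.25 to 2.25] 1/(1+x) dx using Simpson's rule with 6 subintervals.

f(x) = 1/(1+x)
a = 0.25, b = 2.25, n = 6
h = (b - a)/n = 0.333333

Simpson's rule: (h/3)[f(x₀) + 4f(x₁) + 2f(x₂) + ... + f(xₙ)]

x_0 = 0.2500, f(x_0) = 0.800000, coefficient = 1
x_1 = 0.5833, f(x_1) = 0.631579, coefficient = 4
x_2 = 0.9167, f(x_2) = 0.521739, coefficient = 2
x_3 = 1.2500, f(x_3) = 0.444444, coefficient = 4
x_4 = 1.5833, f(x_4) = 0.387097, coefficient = 2
x_5 = 1.9167, f(x_5) = 0.342857, coefficient = 4
x_6 = 2.2500, f(x_6) = 0.307692, coefficient = 1

I ≈ (0.333333/3) × 8.600886 = 0.955654
Exact value: 0.955511
Error: 0.000143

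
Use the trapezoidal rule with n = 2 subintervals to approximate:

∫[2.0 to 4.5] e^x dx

f(x) = e^x
a = 2.0, b = 4.5, n = 2
h = (b - a)/n = 1.250000

Trapezoidal rule: (h/2)[f(x₀) + 2f(x₁) + 2f(x₂) + ... + f(xₙ)]

x_0 = 2.0000, f(x_0) = 7.389056, coefficient = 1
x_1 = 3.2500, f(x_1) = 25.790340, coefficient = 2
x_2 = 4.5000, f(x_2) = 90.017131, coefficient = 1

I ≈ (1.250000/2) × 148.986867 = 93.116792
Exact value: 82.628075
Error: 10.488717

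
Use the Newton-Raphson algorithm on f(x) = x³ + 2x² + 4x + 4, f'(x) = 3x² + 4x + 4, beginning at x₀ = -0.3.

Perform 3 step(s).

f(x) = x³ + 2x² + 4x + 4
f'(x) = 3x² + 4x + 4
x₀ = -0.3

Newton-Raphson formula: x_{n+1} = x_n - f(x_n)/f'(x_n)

Iteration 1:
  f(-0.300000) = 2.953000
  f'(-0.300000) = 3.070000
  x_1 = -0.300000 - 2.953000/3.070000 = -1.261889
Iteration 2:
  f(-1.261889) = 0.127784
  f'(-1.261889) = 3.729536
  x_2 = -1.261889 - 0.127784/3.729536 = -1.296152
Iteration 3:
  f(-1.296152) = -0.002136
  f'(-1.296152) = 3.855422
  x_3 = -1.296152 - (-0.002136)/3.855422 = -1.295598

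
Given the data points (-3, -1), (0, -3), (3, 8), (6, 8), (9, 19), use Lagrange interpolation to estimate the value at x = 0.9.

Lagrange interpolation formula:
P(x) = Σ yᵢ × Lᵢ(x)
where Lᵢ(x) = Π_{j≠i} (x - xⱼ)/(xᵢ - xⱼ)

L_0(0.9) = (0.9 - 0)/(-3 - 0) × (0.9 - 3)/(-3 - 3) × (0.9 - 6)/(-3 - 6) × (0.9 - 9)/(-3 - 9) = -0.040162
L_1(0.9) = (0.9 - (-3))/(0 - (-3)) × (0.9 - 3)/(0 - 3) × (0.9 - 6)/(0 - 6) × (0.9 - 9)/(0 - 9) = 0.696150
L_2(0.9) = (0.9 - (-3))/(3 - (-3)) × (0.9 - 0)/(3 - 0) × (0.9 - 6)/(3 - 6) × (0.9 - 9)/(3 - 9) = 0.447525
L_3(0.9) = (0.9 - (-3))/(6 - (-3)) × (0.9 - 0)/(6 - 0) × (0.9 - 3)/(6 - 3) × (0.9 - 9)/(6 - 9) = -0.122850
L_4(0.9) = (0.9 - (-3))/(9 - (-3)) × (0.9 - 0)/(9 - 0) × (0.9 - 3)/(9 - 3) × (0.9 - 6)/(9 - 6) = 0.019338

P(0.9) = (-1)×L_0(0.9) + (-3)×L_1(0.9) + 8×L_2(0.9) + 8×L_3(0.9) + 19×L_4(0.9)
P(0.9) = 0.916525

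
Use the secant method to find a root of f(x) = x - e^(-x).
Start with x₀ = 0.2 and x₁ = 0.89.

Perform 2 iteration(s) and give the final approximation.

f(x) = x - e^(-x)
x₀ = 0.2, x₁ = 0.89

Secant formula: x_{n+1} = x_n - f(x_n)(x_n - x_{n-1})/(f(x_n) - f(x_{n-1}))

Iteration 1:
  f(0.200000) = -0.618731
  f(0.890000) = 0.479344
  x_2 = 0.890000 - 0.479344×(0.890000 - 0.200000)/(0.479344 - (-0.618731))
       = 0.588793
Iteration 2:
  f(0.890000) = 0.479344
  f(0.588793) = 0.033797
  x_3 = 0.588793 - 0.033797×(0.588793 - 0.890000)/(0.033797 - 0.479344)
       = 0.565945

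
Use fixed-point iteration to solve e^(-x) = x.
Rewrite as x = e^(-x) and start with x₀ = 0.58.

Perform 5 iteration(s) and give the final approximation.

Equation: e^(-x) = x
Fixed-point form: x = e^(-x)
x₀ = 0.58

x_1 = g(0.580000) = 0.559898
x_2 = g(0.559898) = 0.571267
x_3 = g(0.571267) = 0.564809
x_4 = g(0.564809) = 0.568469
x_5 = g(0.568469) = 0.566392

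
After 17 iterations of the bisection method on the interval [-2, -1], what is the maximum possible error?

Bisection error bound: |error| ≤ (b-a)/2^n
|error| ≤ (-1 - (-2))/2^17 = 1/2^17
|error| ≤ 0.0000076294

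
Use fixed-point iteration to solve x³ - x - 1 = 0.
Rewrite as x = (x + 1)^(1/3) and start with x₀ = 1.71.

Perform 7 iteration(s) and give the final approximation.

Equation: x³ - x - 1 = 0
Fixed-point form: x = (x + 1)^(1/3)
x₀ = 1.71

x_1 = g(1.710000) = 1.394194
x_2 = g(1.394194) = 1.337785
x_3 = g(1.337785) = 1.327195
x_4 = g(1.327195) = 1.325188
x_5 = g(1.325188) = 1.324807
x_6 = g(1.324807) = 1.324735
x_7 = g(1.324735) = 1.324721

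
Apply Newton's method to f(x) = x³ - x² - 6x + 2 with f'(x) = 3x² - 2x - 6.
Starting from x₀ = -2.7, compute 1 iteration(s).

f(x) = x³ - x² - 6x + 2
f'(x) = 3x² - 2x - 6
x₀ = -2.7

Newton-Raphson formula: x_{n+1} = x_n - f(x_n)/f'(x_n)

Iteration 1:
  f(-2.700000) = -8.773000
  f'(-2.700000) = 21.270000
  x_1 = -2.700000 - (-8.773000)/21.270000 = -2.287541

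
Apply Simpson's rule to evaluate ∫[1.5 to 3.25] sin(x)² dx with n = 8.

f(x) = sin(x)²
a = 1.5, b = 3.25, n = 8
h = (b - a)/n = 0.218750

Simpson's rule: (h/3)[f(x₀) + 4f(x₁) + 2f(x₂) + ... + f(xₙ)]

x_0 = 1.5000, f(x_0) = 0.994996, coefficient = 1
x_1 = 1.7188, f(x_1) = 0.978269, coefficient = 4
x_2 = 1.9375, f(x_2) = 0.871449, coefficient = 2
x_3 = 2.1562, f(x_3) = 0.694658, coefficient = 4
x_4 = 2.3750, f(x_4) = 0.481199, coefficient = 2
x_5 = 2.5938, f(x_5) = 0.271281, coefficient = 4
x_6 = 2.8125, f(x_6) = 0.104448, coefficient = 2
x_7 = 3.0312, f(x_7) = 0.012126, coefficient = 4
x_8 = 3.2500, f(x_8) = 0.011706, coefficient = 1

I ≈ (0.218750/3) × 11.746233 = 0.856496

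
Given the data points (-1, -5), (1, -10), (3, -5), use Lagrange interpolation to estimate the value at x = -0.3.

Lagrange interpolation formula:
P(x) = Σ yᵢ × Lᵢ(x)
where Lᵢ(x) = Π_{j≠i} (x - xⱼ)/(xᵢ - xⱼ)

L_0(-0.3) = (-0.3 - 1)/(-1 - 1) × (-0.3 - 3)/(-1 - 3) = 0.536250
L_1(-0.3) = (-0.3 - (-1))/(1 - (-1)) × (-0.3 - 3)/(1 - 3) = 0.577500
L_2(-0.3) = (-0.3 - (-1))/(3 - (-1)) × (-0.3 - 1)/(3 - 1) = -0.113750

P(-0.3) = (-5)×L_0(-0.3) + (-10)×L_1(-0.3) + (-5)×L_2(-0.3)
P(-0.3) = -7.887500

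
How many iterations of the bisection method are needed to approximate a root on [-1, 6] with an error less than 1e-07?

We need (b-a)/2^n ≤ 1e-07
(6 - (-1))/2^n ≤ 1e-07
7/2^n ≤ 1e-07
2^n ≥ 70000000
n ≥ log₂(70000000) = 26.06
n ≥ 27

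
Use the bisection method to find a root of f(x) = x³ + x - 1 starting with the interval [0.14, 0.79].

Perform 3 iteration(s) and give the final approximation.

f(x) = x³ + x - 1
Initial interval: [0.14, 0.79]

Iteration 1:
  c_1 = (0.140000 + 0.790000)/2 = 0.465000
  f(c_1) = f(0.465000) = -0.434455
  f(a) × f(c) ≥ 0, new interval: [0.465000, 0.790000]
Iteration 2:
  c_2 = (0.465000 + 0.790000)/2 = 0.627500
  f(c_2) = f(0.627500) = -0.125418
  f(a) × f(c) ≥ 0, new interval: [0.627500, 0.790000]
Iteration 3:
  c_3 = (0.627500 + 0.790000)/2 = 0.708750
  f(c_3) = f(0.708750) = 0.064774
  f(a) × f(c) < 0, new interval: [0.627500, 0.708750]

After 3 iteration(s), the approximation is c_3 = 0.708750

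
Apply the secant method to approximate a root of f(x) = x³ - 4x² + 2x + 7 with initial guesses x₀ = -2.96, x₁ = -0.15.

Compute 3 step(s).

f(x) = x³ - 4x² + 2x + 7
x₀ = -2.96, x₁ = -0.15

Secant formula: x_{n+1} = x_n - f(x_n)(x_n - x_{n-1})/(f(x_n) - f(x_{n-1}))

Iteration 1:
  f(-2.960000) = -59.900736
  f(-0.150000) = 6.606625
  x_2 = -0.150000 - 6.606625×(-0.150000 - (-2.960000))/(6.606625 - (-59.900736))
       = -0.429136
Iteration 2:
  f(-0.150000) = 6.606625
  f(-0.429136) = 5.326067
  x_3 = -0.429136 - 5.326067×(-0.429136 - (-0.150000))/(5.326067 - 6.606625)
       = -1.590113
Iteration 3:
  f(-0.429136) = 5.326067
  f(-1.590113) = -10.314604
  x_4 = -1.590113 - (-10.314604)×(-1.590113 - (-0.429136))/(-10.314604 - 5.326067)
       = -0.824480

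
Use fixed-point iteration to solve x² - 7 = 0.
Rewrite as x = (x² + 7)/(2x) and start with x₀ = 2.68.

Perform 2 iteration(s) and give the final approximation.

Equation: x² - 7 = 0
Fixed-point form: x = (x² + 7)/(2x)
x₀ = 2.68

x_1 = g(2.680000) = 2.645970
x_2 = g(2.645970) = 2.645751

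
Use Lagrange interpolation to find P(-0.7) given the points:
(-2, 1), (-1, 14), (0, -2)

Lagrange interpolation formula:
P(x) = Σ yᵢ × Lᵢ(x)
where Lᵢ(x) = Π_{j≠i} (x - xⱼ)/(xᵢ - xⱼ)

L_0(-0.7) = (-0.7 - (-1))/(-2 - (-1)) × (-0.7 - 0)/(-2 - 0) = -0.105000
L_1(-0.7) = (-0.7 - (-2))/(-1 - (-2)) × (-0.7 - 0)/(-1 - 0) = 0.910000
L_2(-0.7) = (-0.7 - (-2))/(0 - (-2)) × (-0.7 - (-1))/(0 - (-1)) = 0.195000

P(-0.7) = 1×L_0(-0.7) + 14×L_1(-0.7) + (-2)×L_2(-0.7)
P(-0.7) = 12.245000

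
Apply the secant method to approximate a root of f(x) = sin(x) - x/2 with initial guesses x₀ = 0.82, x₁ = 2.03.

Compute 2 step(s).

f(x) = sin(x) - x/2
x₀ = 0.82, x₁ = 2.03

Secant formula: x_{n+1} = x_n - f(x_n)(x_n - x_{n-1})/(f(x_n) - f(x_{n-1}))

Iteration 1:
  f(0.820000) = 0.321146
  f(2.030000) = -0.118594
  x_2 = 2.030000 - (-0.118594)×(2.030000 - 0.820000)/(-0.118594 - 0.321146)
       = 1.703673
Iteration 2:
  f(2.030000) = -0.118594
  f(1.703673) = 0.139348
  x_3 = 1.703673 - 0.139348×(1.703673 - 2.030000)/(0.139348 - (-0.118594))
       = 1.879965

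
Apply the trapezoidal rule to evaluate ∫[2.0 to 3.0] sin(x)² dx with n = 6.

f(x) = sin(x)²
a = 2.0, b = 3.0, n = 6
h = (b - a)/n = 0.166667

Trapezoidal rule: (h/2)[f(x₀) + 2f(x₁) + 2f(x₂) + ... + f(xₙ)]

x_0 = 2.0000, f(x_0) = 0.826822, coefficient = 1
x_1 = 2.1667, f(x_1) = 0.685022, coefficient = 2
x_2 = 2.3333, f(x_2) = 0.522853, coefficient = 2
x_3 = 2.5000, f(x_3) = 0.358169, coefficient = 2
x_4 = 2.6667, f(x_4) = 0.209098, coefficient = 2
x_5 = 2.8333, f(x_5) = 0.092052, coefficient = 2
x_6 = 3.0000, f(x_6) = 0.019915, coefficient = 1

I ≈ (0.166667/2) × 4.581124 = 0.381760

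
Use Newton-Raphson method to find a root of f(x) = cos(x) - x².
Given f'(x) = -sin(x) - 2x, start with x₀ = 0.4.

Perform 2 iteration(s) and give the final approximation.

f(x) = cos(x) - x²
f'(x) = -sin(x) - 2x
x₀ = 0.4

Newton-Raphson formula: x_{n+1} = x_n - f(x_n)/f'(x_n)

Iteration 1:
  f(0.400000) = 0.761061
  f'(0.400000) = -1.189418
  x_1 = 0.400000 - 0.761061/(-1.189418) = 1.039860
Iteration 2:
  f(1.039860) = -0.574967
  f'(1.039860) = -2.942053
  x_2 = 1.039860 - (-0.574967)/(-2.942053) = 0.844429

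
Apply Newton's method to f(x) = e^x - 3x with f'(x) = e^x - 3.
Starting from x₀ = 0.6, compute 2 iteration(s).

f(x) = e^x - 3x
f'(x) = e^x - 3
x₀ = 0.6

Newton-Raphson formula: x_{n+1} = x_n - f(x_n)/f'(x_n)

Iteration 1:
  f(0.600000) = 0.022119
  f'(0.600000) = -1.177881
  x_1 = 0.600000 - 0.022119/(-1.177881) = 0.618778
Iteration 2:
  f(0.618778) = 0.000323
  f'(0.618778) = -1.143341
  x_2 = 0.618778 - 0.000323/(-1.143341) = 0.619061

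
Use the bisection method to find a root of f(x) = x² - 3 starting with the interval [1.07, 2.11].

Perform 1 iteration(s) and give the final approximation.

f(x) = x² - 3
Initial interval: [1.07, 2.11]

Iteration 1:
  c_1 = (1.070000 + 2.110000)/2 = 1.590000
  f(c_1) = f(1.590000) = -0.471900
  f(a) × f(c) ≥ 0, new interval: [1.590000, 2.110000]

After 1 iteration(s), the approximation is c_1 = 1.590000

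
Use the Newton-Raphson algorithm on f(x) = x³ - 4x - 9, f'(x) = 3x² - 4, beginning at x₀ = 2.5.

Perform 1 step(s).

f(x) = x³ - 4x - 9
f'(x) = 3x² - 4
x₀ = 2.5

Newton-Raphson formula: x_{n+1} = x_n - f(x_n)/f'(x_n)

Iteration 1:
  f(2.500000) = -3.375000
  f'(2.500000) = 14.750000
  x_1 = 2.500000 - (-3.375000)/14.750000 = 2.728814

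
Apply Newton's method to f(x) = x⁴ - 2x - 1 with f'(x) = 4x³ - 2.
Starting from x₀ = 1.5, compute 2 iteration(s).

f(x) = x⁴ - 2x - 1
f'(x) = 4x³ - 2
x₀ = 1.5

Newton-Raphson formula: x_{n+1} = x_n - f(x_n)/f'(x_n)

Iteration 1:
  f(1.500000) = 1.062500
  f'(1.500000) = 11.500000
  x_1 = 1.500000 - 1.062500/11.500000 = 1.407609
Iteration 2:
  f(1.407609) = 0.110579
  f'(1.407609) = 9.155931
  x_2 = 1.407609 - 0.110579/9.155931 = 1.395531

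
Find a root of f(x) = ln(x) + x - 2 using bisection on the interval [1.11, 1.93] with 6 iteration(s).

f(x) = ln(x) + x - 2
Initial interval: [1.11, 1.93]

Iteration 1:
  c_1 = (1.110000 + 1.930000)/2 = 1.520000
  f(c_1) = f(1.520000) = -0.061290
  f(a) × f(c) ≥ 0, new interval: [1.520000, 1.930000]
Iteration 2:
  c_2 = (1.520000 + 1.930000)/2 = 1.725000
  f(c_2) = f(1.725000) = 0.270227
  f(a) × f(c) < 0, new interval: [1.520000, 1.725000]
Iteration 3:
  c_3 = (1.520000 + 1.725000)/2 = 1.622500
  f(c_3) = f(1.622500) = 0.106468
  f(a) × f(c) < 0, new interval: [1.520000, 1.622500]
Iteration 4:
  c_4 = (1.520000 + 1.622500)/2 = 1.571250
  f(c_4) = f(1.571250) = 0.023121
  f(a) × f(c) < 0, new interval: [1.520000, 1.571250]
Iteration 5:
  c_5 = (1.520000 + 1.571250)/2 = 1.545625
  f(c_5) = f(1.545625) = -0.018947
  f(a) × f(c) ≥ 0, new interval: [1.545625, 1.571250]
Iteration 6:
  c_6 = (1.545625 + 1.571250)/2 = 1.558438
  f(c_6) = f(1.558438) = 0.002121
  f(a) × f(c) < 0, new interval: [1.545625, 1.558438]

After 6 iteration(s), the approximation is c_6 = 1.558438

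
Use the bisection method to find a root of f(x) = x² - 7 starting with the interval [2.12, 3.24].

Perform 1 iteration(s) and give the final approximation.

f(x) = x² - 7
Initial interval: [2.12, 3.24]

Iteration 1:
  c_1 = (2.120000 + 3.240000)/2 = 2.680000
  f(c_1) = f(2.680000) = 0.182400
  f(a) × f(c) < 0, new interval: [2.120000, 2.680000]

After 1 iteration(s), the approximation is c_1 = 2.680000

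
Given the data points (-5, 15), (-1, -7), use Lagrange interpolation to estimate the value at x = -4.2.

Lagrange interpolation formula:
P(x) = Σ yᵢ × Lᵢ(x)
where Lᵢ(x) = Π_{j≠i} (x - xⱼ)/(xᵢ - xⱼ)

L_0(-4.2) = (-4.2 - (-1))/(-5 - (-1)) = 0.800000
L_1(-4.2) = (-4.2 - (-5))/(-1 - (-5)) = 0.200000

P(-4.2) = 15×L_0(-4.2) + (-7)×L_1(-4.2)
P(-4.2) = 10.600000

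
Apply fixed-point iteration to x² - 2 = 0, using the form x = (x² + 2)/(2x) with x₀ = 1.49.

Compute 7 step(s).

Equation: x² - 2 = 0
Fixed-point form: x = (x² + 2)/(2x)
x₀ = 1.49

x_1 = g(1.490000) = 1.416141
x_2 = g(1.416141) = 1.414215
x_3 = g(1.414215) = 1.414214
x_4 = g(1.414214) = 1.414214
x_5 = g(1.414214) = 1.414214
x_6 = g(1.414214) = 1.414214
x_7 = g(1.414214) = 1.414214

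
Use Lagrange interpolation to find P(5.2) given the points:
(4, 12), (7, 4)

Lagrange interpolation formula:
P(x) = Σ yᵢ × Lᵢ(x)
where Lᵢ(x) = Π_{j≠i} (x - xⱼ)/(xᵢ - xⱼ)

L_0(5.2) = (5.2 - 7)/(4 - 7) = 0.600000
L_1(5.2) = (5.2 - 4)/(7 - 4) = 0.400000

P(5.2) = 12×L_0(5.2) + 4×L_1(5.2)
P(5.2) = 8.800000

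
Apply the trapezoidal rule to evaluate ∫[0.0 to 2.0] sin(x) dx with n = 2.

f(x) = sin(x)
a = 0.0, b = 2.0, n = 2
h = (b - a)/n = 1.000000

Trapezoidal rule: (h/2)[f(x₀) + 2f(x₁) + 2f(x₂) + ... + f(xₙ)]

x_0 = 0.0000, f(x_0) = 0.000000, coefficient = 1
x_1 = 1.0000, f(x_1) = 0.841471, coefficient = 2
x_2 = 2.0000, f(x_2) = 0.909297, coefficient = 1

I ≈ (1.000000/2) × 2.592239 = 1.296120
Exact value: 1.416147
Error: 0.120027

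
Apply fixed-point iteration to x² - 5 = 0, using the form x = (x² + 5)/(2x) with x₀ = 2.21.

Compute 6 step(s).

Equation: x² - 5 = 0
Fixed-point form: x = (x² + 5)/(2x)
x₀ = 2.21

x_1 = g(2.210000) = 2.236222
x_2 = g(2.236222) = 2.236068
x_3 = g(2.236068) = 2.236068
x_4 = g(2.236068) = 2.236068
x_5 = g(2.236068) = 2.236068
x_6 = g(2.236068) = 2.236068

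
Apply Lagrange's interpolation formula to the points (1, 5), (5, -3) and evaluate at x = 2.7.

Lagrange interpolation formula:
P(x) = Σ yᵢ × Lᵢ(x)
where Lᵢ(x) = Π_{j≠i} (x - xⱼ)/(xᵢ - xⱼ)

L_0(2.7) = (2.7 - 5)/(1 - 5) = 0.575000
L_1(2.7) = (2.7 - 1)/(5 - 1) = 0.425000

P(2.7) = 5×L_0(2.7) + (-3)×L_1(2.7)
P(2.7) = 1.600000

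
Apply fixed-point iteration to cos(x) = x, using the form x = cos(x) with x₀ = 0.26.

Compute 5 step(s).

Equation: cos(x) = x
Fixed-point form: x = cos(x)
x₀ = 0.26

x_1 = g(0.260000) = 0.966390
x_2 = g(0.966390) = 0.568274
x_3 = g(0.568274) = 0.842831
x_4 = g(0.842831) = 0.665352
x_5 = g(0.665352) = 0.786700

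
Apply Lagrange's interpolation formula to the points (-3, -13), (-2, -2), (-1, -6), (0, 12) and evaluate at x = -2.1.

Lagrange interpolation formula:
P(x) = Σ yᵢ × Lᵢ(x)
where Lᵢ(x) = Π_{j≠i} (x - xⱼ)/(xᵢ - xⱼ)

L_0(-2.1) = (-2.1 - (-2))/(-3 - (-2)) × (-2.1 - (-1))/(-3 - (-1)) × (-2.1 - 0)/(-3 - 0) = 0.038500
L_1(-2.1) = (-2.1 - (-3))/(-2 - (-3)) × (-2.1 - (-1))/(-2 - (-1)) × (-2.1 - 0)/(-2 - 0) = 1.039500
L_2(-2.1) = (-2.1 - (-3))/(-1 - (-3)) × (-2.1 - (-2))/(-1 - (-2)) × (-2.1 - 0)/(-1 - 0) = -0.094500
L_3(-2.1) = (-2.1 - (-3))/(0 - (-3)) × (-2.1 - (-2))/(0 - (-2)) × (-2.1 - (-1))/(0 - (-1)) = 0.016500

P(-2.1) = (-13)×L_0(-2.1) + (-2)×L_1(-2.1) + (-6)×L_2(-2.1) + 12×L_3(-2.1)
P(-2.1) = -1.814500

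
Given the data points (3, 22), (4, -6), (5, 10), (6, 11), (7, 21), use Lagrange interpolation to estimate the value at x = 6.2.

Lagrange interpolation formula:
P(x) = Σ yᵢ × Lᵢ(x)
where Lᵢ(x) = Π_{j≠i} (x - xⱼ)/(xᵢ - xⱼ)

L_0(6.2) = (6.2 - 4)/(3 - 4) × (6.2 - 5)/(3 - 5) × (6.2 - 6)/(3 - 6) × (6.2 - 7)/(3 - 7) = -0.017600
L_1(6.2) = (6.2 - 3)/(4 - 3) × (6.2 - 5)/(4 - 5) × (6.2 - 6)/(4 - 6) × (6.2 - 7)/(4 - 7) = 0.102400
L_2(6.2) = (6.2 - 3)/(5 - 3) × (6.2 - 4)/(5 - 4) × (6.2 - 6)/(5 - 6) × (6.2 - 7)/(5 - 7) = -0.281600
L_3(6.2) = (6.2 - 3)/(6 - 3) × (6.2 - 4)/(6 - 4) × (6.2 - 5)/(6 - 5) × (6.2 - 7)/(6 - 7) = 1.126400
L_4(6.2) = (6.2 - 3)/(7 - 3) × (6.2 - 4)/(7 - 4) × (6.2 - 5)/(7 - 5) × (6.2 - 6)/(7 - 6) = 0.070400

P(6.2) = 22×L_0(6.2) + (-6)×L_1(6.2) + 10×L_2(6.2) + 11×L_3(6.2) + 21×L_4(6.2)
P(6.2) = 10.051200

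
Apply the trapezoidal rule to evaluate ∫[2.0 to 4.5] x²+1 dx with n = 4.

f(x) = x²+1
a = 2.0, b = 4.5, n = 4
h = (b - a)/n = 0.625000

Trapezoidal rule: (h/2)[f(x₀) + 2f(x₁) + 2f(x₂) + ... + f(xₙ)]

x_0 = 2.0000, f(x_0) = 5.000000, coefficient = 1
x_1 = 2.6250, f(x_1) = 7.890625, coefficient = 2
x_2 = 3.2500, f(x_2) = 11.562500, coefficient = 2
x_3 = 3.8750, f(x_3) = 16.015625, coefficient = 2
x_4 = 4.5000, f(x_4) = 21.250000, coefficient = 1

I ≈ (0.625000/2) × 97.187500 = 30.371094
Exact value: 30.208333
Error: 0.162760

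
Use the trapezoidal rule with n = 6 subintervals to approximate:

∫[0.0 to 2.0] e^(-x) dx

f(x) = e^(-x)
a = 0.0, b = 2.0, n = 6
h = (b - a)/n = 0.333333

Trapezoidal rule: (h/2)[f(x₀) + 2f(x₁) + 2f(x₂) + ... + f(xₙ)]

x_0 = 0.0000, f(x_0) = 1.000000, coefficient = 1
x_1 = 0.3333, f(x_1) = 0.716531, coefficient = 2
x_2 = 0.6667, f(x_2) = 0.513417, coefficient = 2
x_3 = 1.0000, f(x_3) = 0.367879, coefficient = 2
x_4 = 1.3333, f(x_4) = 0.263597, coefficient = 2
x_5 = 1.6667, f(x_5) = 0.188876, coefficient = 2
x_6 = 2.0000, f(x_6) = 0.135335, coefficient = 1

I ≈ (0.333333/2) × 5.235937 = 0.872656
Exact value: 0.864665
Error: 0.007991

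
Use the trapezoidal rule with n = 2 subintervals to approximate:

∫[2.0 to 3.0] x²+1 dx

f(x) = x²+1
a = 2.0, b = 3.0, n = 2
h = (b - a)/n = 0.500000

Trapezoidal rule: (h/2)[f(x₀) + 2f(x₁) + 2f(x₂) + ... + f(xₙ)]

x_0 = 2.0000, f(x_0) = 5.000000, coefficient = 1
x_1 = 2.5000, f(x_1) = 7.250000, coefficient = 2
x_2 = 3.0000, f(x_2) = 10.000000, coefficient = 1

I ≈ (0.500000/2) × 29.500000 = 7.375000
Exact value: 7.333333
Error: 0.041667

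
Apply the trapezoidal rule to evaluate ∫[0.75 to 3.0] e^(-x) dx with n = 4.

f(x) = e^(-x)
a = 0.75, b = 3.0, n = 4
h = (b - a)/n = 0.562500

Trapezoidal rule: (h/2)[f(x₀) + 2f(x₁) + 2f(x₂) + ... + f(xₙ)]

x_0 = 0.7500, f(x_0) = 0.472367, coefficient = 1
x_1 = 1.3125, f(x_1) = 0.269146, coefficient = 2
x_2 = 1.8750, f(x_2) = 0.153355, coefficient = 2
x_3 = 2.4375, f(x_3) = 0.087379, coefficient = 2
x_4 = 3.0000, f(x_4) = 0.049787, coefficient = 1

I ≈ (0.562500/2) × 1.541914 = 0.433663
Exact value: 0.422579
Error: 0.011084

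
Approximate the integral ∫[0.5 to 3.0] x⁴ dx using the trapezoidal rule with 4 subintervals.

f(x) = x⁴
a = 0.5, b = 3.0, n = 4
h = (b - a)/n = 0.625000

Trapezoidal rule: (h/2)[f(x₀) + 2f(x₁) + 2f(x₂) + ... + f(xₙ)]

x_0 = 0.5000, f(x_0) = 0.062500, coefficient = 1
x_1 = 1.1250, f(x_1) = 1.601807, coefficient = 2
x_2 = 1.7500, f(x_2) = 9.378906, coefficient = 2
x_3 = 2.3750, f(x_3) = 31.816650, coefficient = 2
x_4 = 3.0000, f(x_4) = 81.000000, coefficient = 1

I ≈ (0.625000/2) × 166.657227 = 52.080383
Exact value: 48.593750
Error: 3.486633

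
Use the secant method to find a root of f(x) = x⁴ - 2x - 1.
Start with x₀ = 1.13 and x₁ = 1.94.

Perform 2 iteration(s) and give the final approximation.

f(x) = x⁴ - 2x - 1
x₀ = 1.13, x₁ = 1.94

Secant formula: x_{n+1} = x_n - f(x_n)(x_n - x_{n-1})/(f(x_n) - f(x_{n-1}))

Iteration 1:
  f(1.130000) = -1.629526
  f(1.940000) = 9.284685
  x_2 = 1.940000 - 9.284685×(1.940000 - 1.130000)/(9.284685 - (-1.629526))
       = 1.250936
Iteration 2:
  f(1.940000) = 9.284685
  f(1.250936) = -1.053148
  x_3 = 1.250936 - (-1.053148)×(1.250936 - 1.940000)/(-1.053148 - 9.284685)
       = 1.321133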